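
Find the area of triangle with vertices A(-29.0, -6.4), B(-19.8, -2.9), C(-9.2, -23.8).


Area = |x_A(y_B-y_C) + x_B(y_C-y_A) + x_C(y_A-y_B)|/2
= |(-606.1) + 344.52 + 32.2|/2
= 229.38/2 = 114.69

114.69


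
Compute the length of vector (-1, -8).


|u| = sqrt((-1)^2 + (-8)^2) = sqrt(65) = 8.0623

8.0623


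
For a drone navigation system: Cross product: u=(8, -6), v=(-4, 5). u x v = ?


u x v = u_x*v_y - u_y*v_x = 8*5 - (-6)*(-4)
= 40 - 24 = 16

16


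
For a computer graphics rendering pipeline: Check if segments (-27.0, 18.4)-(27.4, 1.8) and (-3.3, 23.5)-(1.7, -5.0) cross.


Cross products: d1=-700.95, d2=766.45, d3=670.86, d4=-796.54
d1*d2 < 0 and d3*d4 < 0? yes

Yes, they intersect


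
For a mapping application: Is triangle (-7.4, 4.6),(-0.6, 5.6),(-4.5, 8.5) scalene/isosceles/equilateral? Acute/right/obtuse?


Side lengths squared: AB^2=47.24, BC^2=23.62, CA^2=23.62
Sorted: [23.62, 23.62, 47.24]
By sides: Isosceles, By angles: Right

Isosceles, Right


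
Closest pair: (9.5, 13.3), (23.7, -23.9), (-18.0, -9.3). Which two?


d(P0,P1) = 39.8181, d(P0,P2) = 35.5951, d(P1,P2) = 44.182
Closest: P0 and P2

Closest pair: (9.5, 13.3) and (-18.0, -9.3), distance = 35.5951


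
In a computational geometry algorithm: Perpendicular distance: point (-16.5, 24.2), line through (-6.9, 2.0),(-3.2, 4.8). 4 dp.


|cross product| = 109.02
|line direction| = sqrt(21.53) = 4.64
Distance = 109.02/sqrt(21.53) = 23.4955

23.4955


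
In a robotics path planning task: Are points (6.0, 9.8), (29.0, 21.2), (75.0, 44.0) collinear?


Cross product: (29-6)*(44-9.8) - (21.2-9.8)*(75-6)
= 0

Yes, collinear


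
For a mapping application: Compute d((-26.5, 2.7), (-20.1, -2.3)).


dx=6.4, dy=-5
d^2 = 6.4^2 + (-5)^2 = 65.96
d = sqrt(65.96) = 8.1216

8.1216


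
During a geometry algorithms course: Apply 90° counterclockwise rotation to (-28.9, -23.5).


90° CCW: (x,y) -> (-y, x)
(-28.9,-23.5) -> (23.5, -28.9)

(23.5, -28.9)


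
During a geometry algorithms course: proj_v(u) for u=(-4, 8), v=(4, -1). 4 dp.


u.v = -24, |v| = sqrt(17) = 4.1231
Scalar projection = u.v / |v| = -24 / sqrt(17) = -5.8209

-5.8209


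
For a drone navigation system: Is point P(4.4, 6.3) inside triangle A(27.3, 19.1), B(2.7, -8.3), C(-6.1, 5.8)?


Cross products: AB x AP = -312.58, BC x BP = -152.45, CA x CP = -122.95
All same sign? yes

Yes, inside


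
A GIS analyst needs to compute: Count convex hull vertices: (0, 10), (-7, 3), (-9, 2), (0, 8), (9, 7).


Convex hull vertices (CCW): (-9, 2), (9, 7), (0, 10)
Count = 3

3


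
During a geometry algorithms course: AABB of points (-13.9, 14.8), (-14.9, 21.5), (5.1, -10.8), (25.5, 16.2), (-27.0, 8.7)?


x range: [-27, 25.5]
y range: [-10.8, 21.5]
Bounding box: (-27,-10.8) to (25.5,21.5)

(-27,-10.8) to (25.5,21.5)


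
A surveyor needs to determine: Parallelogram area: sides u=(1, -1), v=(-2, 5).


|u x v| = |1*5 - (-1)*(-2)|
= |5 - 2| = 3

3


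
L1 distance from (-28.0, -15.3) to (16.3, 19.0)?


|(-28)-16.3| + |(-15.3)-19| = 44.3 + 34.3 = 78.6

78.6


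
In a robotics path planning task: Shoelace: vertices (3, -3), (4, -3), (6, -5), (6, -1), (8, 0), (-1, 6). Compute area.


Shoelace sum: (3*(-3) - 4*(-3)) + (4*(-5) - 6*(-3)) + (6*(-1) - 6*(-5)) + (6*0 - 8*(-1)) + (8*6 - (-1)*0) + ((-1)*(-3) - 3*6)
= 66
Area = |66|/2 = 33

33


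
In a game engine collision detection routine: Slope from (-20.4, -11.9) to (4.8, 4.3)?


slope = (y2-y1)/(x2-x1) = (4.3-(-11.9))/(4.8-(-20.4)) = 16.2/25.2 = 0.6429

0.6429


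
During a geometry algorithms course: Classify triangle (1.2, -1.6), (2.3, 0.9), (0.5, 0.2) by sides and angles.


Side lengths squared: AB^2=7.46, BC^2=3.73, CA^2=3.73
Sorted: [3.73, 3.73, 7.46]
By sides: Isosceles, By angles: Right

Isosceles, Right


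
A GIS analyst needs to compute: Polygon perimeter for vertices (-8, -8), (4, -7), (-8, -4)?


Sides: (-8, -8)->(4, -7): sqrt(145) = 12.041595, (4, -7)->(-8, -4): sqrt(153) = 12.369317, (-8, -4)->(-8, -8): sqrt(16) = 4
Sum = 28.410912
Perimeter = 28.4109

28.4109


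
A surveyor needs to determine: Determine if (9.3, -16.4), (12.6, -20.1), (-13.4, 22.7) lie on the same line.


Cross product: (12.6-9.3)*(22.7-(-16.4)) - ((-20.1)-(-16.4))*((-13.4)-9.3)
= 45.04

No, not collinear


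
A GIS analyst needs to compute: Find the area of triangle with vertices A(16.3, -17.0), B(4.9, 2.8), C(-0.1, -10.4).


Area = |x_A(y_B-y_C) + x_B(y_C-y_A) + x_C(y_A-y_B)|/2
= |215.16 + 32.34 + 1.98|/2
= 249.48/2 = 124.74

124.74


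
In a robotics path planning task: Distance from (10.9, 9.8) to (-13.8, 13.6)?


dx=-24.7, dy=3.8
d^2 = (-24.7)^2 + 3.8^2 = 624.53
d = sqrt(624.53) = 24.9906

24.9906


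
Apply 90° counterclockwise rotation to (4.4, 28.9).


90° CCW: (x,y) -> (-y, x)
(4.4,28.9) -> (-28.9, 4.4)

(-28.9, 4.4)


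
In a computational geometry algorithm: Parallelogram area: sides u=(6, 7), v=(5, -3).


|u x v| = |6*(-3) - 7*5|
= |(-18) - 35| = 53

53


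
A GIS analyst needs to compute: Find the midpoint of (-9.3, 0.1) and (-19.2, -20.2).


M = (((-9.3)+(-19.2))/2, (0.1+(-20.2))/2)
= (-14.25, -10.05)

(-14.25, -10.05)


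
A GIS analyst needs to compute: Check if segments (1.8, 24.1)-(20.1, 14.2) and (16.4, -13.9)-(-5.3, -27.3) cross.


Cross products: d1=-1020.24, d2=-560.19, d3=-550.86, d4=-1010.91
d1*d2 < 0 and d3*d4 < 0? no

No, they don't intersect


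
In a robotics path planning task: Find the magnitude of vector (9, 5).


|u| = sqrt(9^2 + 5^2) = sqrt(106) = 10.2956

10.2956


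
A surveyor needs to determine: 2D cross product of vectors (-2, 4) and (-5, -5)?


u x v = u_x*v_y - u_y*v_x = (-2)*(-5) - 4*(-5)
= 10 - (-20) = 30

30


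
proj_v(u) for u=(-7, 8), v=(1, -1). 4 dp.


u.v = -15, |v| = sqrt(2) = 1.4142
Scalar projection = u.v / |v| = -15 / sqrt(2) = -10.6066

-10.6066


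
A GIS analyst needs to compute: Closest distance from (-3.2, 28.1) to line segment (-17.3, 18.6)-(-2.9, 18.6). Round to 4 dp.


Project P onto AB: t = 0.9792 (clamped to [0,1])
Closest point on segment: (-3.2, 18.6)
Distance: 9.5

9.5


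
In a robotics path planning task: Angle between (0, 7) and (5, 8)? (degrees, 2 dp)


u.v = 56, |u| = sqrt(49) = 7, |v| = sqrt(89) = 9.434
cos(theta) = u.v/(|u||v|) = 56/sqrt(4361) = 0.847998
theta = acos(0.847998) = 32.01 degrees

32.01 degrees


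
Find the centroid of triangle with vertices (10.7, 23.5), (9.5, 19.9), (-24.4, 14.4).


Centroid = ((x_A+x_B+x_C)/3, (y_A+y_B+y_C)/3)
= ((10.7+9.5+(-24.4))/3, (23.5+19.9+14.4)/3)
= (-1.4, 19.2667)

(-1.4, 19.2667)


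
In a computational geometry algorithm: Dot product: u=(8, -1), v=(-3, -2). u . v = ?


u . v = u_x*v_x + u_y*v_y = 8*(-3) + (-1)*(-2)
= (-24) + 2 = -22

-22


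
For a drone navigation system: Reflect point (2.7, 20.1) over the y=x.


Reflection over y=x: (x,y) -> (y,x)
(2.7, 20.1) -> (20.1, 2.7)

(20.1, 2.7)


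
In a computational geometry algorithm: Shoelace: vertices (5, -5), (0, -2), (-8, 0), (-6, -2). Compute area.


Shoelace sum: (5*(-2) - 0*(-5)) + (0*0 - (-8)*(-2)) + ((-8)*(-2) - (-6)*0) + ((-6)*(-5) - 5*(-2))
= 30
Area = |30|/2 = 15

15


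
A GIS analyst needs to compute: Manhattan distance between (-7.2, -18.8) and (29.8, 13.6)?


|(-7.2)-29.8| + |(-18.8)-13.6| = 37 + 32.4 = 69.4

69.4


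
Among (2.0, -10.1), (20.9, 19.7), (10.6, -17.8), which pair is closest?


d(P0,P1) = 35.2881, d(P0,P2) = 11.5434, d(P1,P2) = 38.8888
Closest: P0 and P2

Closest pair: (2.0, -10.1) and (10.6, -17.8), distance = 11.5434


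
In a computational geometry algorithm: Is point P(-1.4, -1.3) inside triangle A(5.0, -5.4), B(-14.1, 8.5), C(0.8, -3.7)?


Cross products: AB x AP = 10.65, BC x BP = 8.92, CA x CP = 6.34
All same sign? yes

Yes, inside


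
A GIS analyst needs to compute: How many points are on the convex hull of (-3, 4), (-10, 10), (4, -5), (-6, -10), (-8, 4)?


Convex hull vertices (CCW): (-10, 10), (-6, -10), (4, -5), (-3, 4)
Count = 4

4


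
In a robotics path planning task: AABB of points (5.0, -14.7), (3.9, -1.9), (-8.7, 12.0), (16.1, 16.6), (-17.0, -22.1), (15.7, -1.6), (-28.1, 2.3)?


x range: [-28.1, 16.1]
y range: [-22.1, 16.6]
Bounding box: (-28.1,-22.1) to (16.1,16.6)

(-28.1,-22.1) to (16.1,16.6)


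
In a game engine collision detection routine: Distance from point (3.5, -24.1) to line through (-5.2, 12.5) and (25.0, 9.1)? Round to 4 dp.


|cross product| = 1075.74
|line direction| = sqrt(923.6) = 30.3908
Distance = 1075.74/sqrt(923.6) = 35.3969

35.3969


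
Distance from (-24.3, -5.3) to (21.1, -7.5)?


dx=45.4, dy=-2.2
d^2 = 45.4^2 + (-2.2)^2 = 2066
d = sqrt(2066) = 45.4533

45.4533


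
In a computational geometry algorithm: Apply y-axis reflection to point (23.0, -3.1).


Reflection over y-axis: (x,y) -> (-x,y)
(23, -3.1) -> (-23, -3.1)

(-23, -3.1)


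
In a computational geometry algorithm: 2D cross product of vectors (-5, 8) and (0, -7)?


u x v = u_x*v_y - u_y*v_x = (-5)*(-7) - 8*0
= 35 - 0 = 35

35


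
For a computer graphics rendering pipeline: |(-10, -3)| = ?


|u| = sqrt((-10)^2 + (-3)^2) = sqrt(109) = 10.4403

10.4403


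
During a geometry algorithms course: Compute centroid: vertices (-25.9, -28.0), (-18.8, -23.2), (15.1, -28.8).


Centroid = ((x_A+x_B+x_C)/3, (y_A+y_B+y_C)/3)
= (((-25.9)+(-18.8)+15.1)/3, ((-28)+(-23.2)+(-28.8))/3)
= (-9.8667, -26.6667)

(-9.8667, -26.6667)


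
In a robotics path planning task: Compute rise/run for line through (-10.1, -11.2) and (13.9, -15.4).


slope = (y2-y1)/(x2-x1) = ((-15.4)-(-11.2))/(13.9-(-10.1)) = (-4.2)/24 = -0.175

-0.175


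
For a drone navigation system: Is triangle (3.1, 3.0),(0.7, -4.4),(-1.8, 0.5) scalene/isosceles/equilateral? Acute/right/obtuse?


Side lengths squared: AB^2=60.52, BC^2=30.26, CA^2=30.26
Sorted: [30.26, 30.26, 60.52]
By sides: Isosceles, By angles: Right

Isosceles, Right


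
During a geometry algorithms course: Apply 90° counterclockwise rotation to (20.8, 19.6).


90° CCW: (x,y) -> (-y, x)
(20.8,19.6) -> (-19.6, 20.8)

(-19.6, 20.8)


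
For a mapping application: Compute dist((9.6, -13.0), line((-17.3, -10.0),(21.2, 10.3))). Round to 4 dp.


|cross product| = 661.57
|line direction| = sqrt(1894.34) = 43.524
Distance = 661.57/sqrt(1894.34) = 15.2001

15.2001


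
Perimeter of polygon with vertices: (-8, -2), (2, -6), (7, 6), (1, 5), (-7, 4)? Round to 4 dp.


Sides: (-8, -2)->(2, -6): sqrt(116) = 10.77033, (2, -6)->(7, 6): sqrt(169) = 13, (7, 6)->(1, 5): sqrt(37) = 6.082763, (1, 5)->(-7, 4): sqrt(65) = 8.062258, (-7, 4)->(-8, -2): sqrt(37) = 6.082763
Sum = 43.998114
Perimeter = 43.9981

43.9981


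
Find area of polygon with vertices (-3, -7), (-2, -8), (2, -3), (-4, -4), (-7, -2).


Shoelace sum: ((-3)*(-8) - (-2)*(-7)) + ((-2)*(-3) - 2*(-8)) + (2*(-4) - (-4)*(-3)) + ((-4)*(-2) - (-7)*(-4)) + ((-7)*(-7) - (-3)*(-2))
= 35
Area = |35|/2 = 17.5

17.5


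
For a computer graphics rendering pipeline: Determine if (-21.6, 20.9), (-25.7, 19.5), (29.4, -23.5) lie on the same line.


Cross product: ((-25.7)-(-21.6))*((-23.5)-20.9) - (19.5-20.9)*(29.4-(-21.6))
= 253.44

No, not collinear


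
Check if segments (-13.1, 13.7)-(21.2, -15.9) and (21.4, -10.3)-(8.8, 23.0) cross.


Cross products: d1=846.45, d2=77.22, d3=198, d4=967.23
d1*d2 < 0 and d3*d4 < 0? no

No, they don't intersect


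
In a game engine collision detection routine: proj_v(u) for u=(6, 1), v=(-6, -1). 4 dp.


u.v = -37, |v| = sqrt(37) = 6.0828
Scalar projection = u.v / |v| = -37 / sqrt(37) = -6.0828

-6.0828


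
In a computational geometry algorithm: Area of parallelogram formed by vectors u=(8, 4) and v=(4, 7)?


|u x v| = |8*7 - 4*4|
= |56 - 16| = 40

40


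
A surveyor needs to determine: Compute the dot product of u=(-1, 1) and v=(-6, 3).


u . v = u_x*v_x + u_y*v_y = (-1)*(-6) + 1*3
= 6 + 3 = 9

9


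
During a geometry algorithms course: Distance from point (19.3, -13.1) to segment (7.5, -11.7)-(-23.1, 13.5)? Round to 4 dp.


Project P onto AB: t = 0 (clamped to [0,1])
Closest point on segment: (7.5, -11.7)
Distance: 11.8828

11.8828


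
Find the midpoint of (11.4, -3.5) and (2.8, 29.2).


M = ((11.4+2.8)/2, ((-3.5)+29.2)/2)
= (7.1, 12.85)

(7.1, 12.85)


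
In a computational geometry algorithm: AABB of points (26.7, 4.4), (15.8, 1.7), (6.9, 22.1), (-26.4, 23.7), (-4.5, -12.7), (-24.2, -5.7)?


x range: [-26.4, 26.7]
y range: [-12.7, 23.7]
Bounding box: (-26.4,-12.7) to (26.7,23.7)

(-26.4,-12.7) to (26.7,23.7)


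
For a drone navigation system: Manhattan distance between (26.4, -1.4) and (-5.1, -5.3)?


|26.4-(-5.1)| + |(-1.4)-(-5.3)| = 31.5 + 3.9 = 35.4

35.4


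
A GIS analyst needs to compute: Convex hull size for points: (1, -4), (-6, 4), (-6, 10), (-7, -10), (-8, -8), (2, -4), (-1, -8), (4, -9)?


Convex hull vertices (CCW): (-8, -8), (-7, -10), (4, -9), (2, -4), (-6, 10)
Count = 5

5


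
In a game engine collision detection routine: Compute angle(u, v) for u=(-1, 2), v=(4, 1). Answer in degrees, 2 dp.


u.v = -2, |u| = sqrt(5) = 2.2361, |v| = sqrt(17) = 4.1231
cos(theta) = u.v/(|u||v|) = -2/sqrt(85) = -0.21693
theta = acos(-0.21693) = 102.53 degrees

102.53 degrees


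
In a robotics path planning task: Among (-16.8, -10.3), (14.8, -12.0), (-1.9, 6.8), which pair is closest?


d(P0,P1) = 31.6457, d(P0,P2) = 22.6808, d(P1,P2) = 25.1462
Closest: P0 and P2

Closest pair: (-16.8, -10.3) and (-1.9, 6.8), distance = 22.6808


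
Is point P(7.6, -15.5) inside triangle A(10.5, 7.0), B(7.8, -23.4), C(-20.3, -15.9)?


Cross products: AB x AP = -27.41, BC x BP = -220.49, CA x CP = -626.59
All same sign? yes

Yes, inside


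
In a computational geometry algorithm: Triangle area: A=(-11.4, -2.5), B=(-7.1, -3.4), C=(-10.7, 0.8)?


Area = |x_A(y_B-y_C) + x_B(y_C-y_A) + x_C(y_A-y_B)|/2
= |47.88 + (-23.43) + (-9.63)|/2
= 14.82/2 = 7.41

7.41


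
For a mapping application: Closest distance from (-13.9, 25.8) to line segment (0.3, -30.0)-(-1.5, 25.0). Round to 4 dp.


Project P onto AB: t = 1 (clamped to [0,1])
Closest point on segment: (-1.5, 25)
Distance: 12.4258

12.4258


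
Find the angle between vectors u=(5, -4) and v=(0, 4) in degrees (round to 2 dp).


u.v = -16, |u| = sqrt(41) = 6.4031, |v| = sqrt(16) = 4
cos(theta) = u.v/(|u||v|) = -16/sqrt(656) = -0.624695
theta = acos(-0.624695) = 128.66 degrees

128.66 degrees


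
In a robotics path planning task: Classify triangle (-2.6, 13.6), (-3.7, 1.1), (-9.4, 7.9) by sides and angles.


Side lengths squared: AB^2=157.46, BC^2=78.73, CA^2=78.73
Sorted: [78.73, 78.73, 157.46]
By sides: Isosceles, By angles: Right

Isosceles, Right


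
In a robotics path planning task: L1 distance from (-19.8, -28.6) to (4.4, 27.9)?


|(-19.8)-4.4| + |(-28.6)-27.9| = 24.2 + 56.5 = 80.7

80.7


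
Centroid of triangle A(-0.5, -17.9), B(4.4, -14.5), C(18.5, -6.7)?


Centroid = ((x_A+x_B+x_C)/3, (y_A+y_B+y_C)/3)
= (((-0.5)+4.4+18.5)/3, ((-17.9)+(-14.5)+(-6.7))/3)
= (7.4667, -13.0333)

(7.4667, -13.0333)


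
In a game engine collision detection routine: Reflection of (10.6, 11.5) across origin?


Reflection over origin: (x,y) -> (-x,-y)
(10.6, 11.5) -> (-10.6, -11.5)

(-10.6, -11.5)


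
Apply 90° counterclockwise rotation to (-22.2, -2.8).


90° CCW: (x,y) -> (-y, x)
(-22.2,-2.8) -> (2.8, -22.2)

(2.8, -22.2)


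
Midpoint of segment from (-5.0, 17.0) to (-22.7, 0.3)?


M = (((-5)+(-22.7))/2, (17+0.3)/2)
= (-13.85, 8.65)

(-13.85, 8.65)


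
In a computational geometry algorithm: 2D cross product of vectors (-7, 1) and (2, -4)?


u x v = u_x*v_y - u_y*v_x = (-7)*(-4) - 1*2
= 28 - 2 = 26

26


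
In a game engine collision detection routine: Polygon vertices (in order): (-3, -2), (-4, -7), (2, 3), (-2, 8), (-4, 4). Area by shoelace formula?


Shoelace sum: ((-3)*(-7) - (-4)*(-2)) + ((-4)*3 - 2*(-7)) + (2*8 - (-2)*3) + ((-2)*4 - (-4)*8) + ((-4)*(-2) - (-3)*4)
= 81
Area = |81|/2 = 40.5

40.5


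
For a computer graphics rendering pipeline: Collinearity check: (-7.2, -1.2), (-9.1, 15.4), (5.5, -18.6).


Cross product: ((-9.1)-(-7.2))*((-18.6)-(-1.2)) - (15.4-(-1.2))*(5.5-(-7.2))
= -177.76

No, not collinear


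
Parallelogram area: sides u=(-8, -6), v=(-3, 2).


|u x v| = |(-8)*2 - (-6)*(-3)|
= |(-16) - 18| = 34

34


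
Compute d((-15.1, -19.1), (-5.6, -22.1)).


dx=9.5, dy=-3
d^2 = 9.5^2 + (-3)^2 = 99.25
d = sqrt(99.25) = 9.9624

9.9624


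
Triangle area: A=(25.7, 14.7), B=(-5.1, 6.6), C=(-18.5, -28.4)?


Area = |x_A(y_B-y_C) + x_B(y_C-y_A) + x_C(y_A-y_B)|/2
= |899.5 + 219.81 + (-149.85)|/2
= 969.46/2 = 484.73

484.73


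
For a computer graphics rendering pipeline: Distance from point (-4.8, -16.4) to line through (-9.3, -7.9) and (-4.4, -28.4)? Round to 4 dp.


|cross product| = 50.6
|line direction| = sqrt(444.26) = 21.0775
Distance = 50.6/sqrt(444.26) = 2.4007

2.4007


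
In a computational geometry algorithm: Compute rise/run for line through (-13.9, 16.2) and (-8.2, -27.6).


slope = (y2-y1)/(x2-x1) = ((-27.6)-16.2)/((-8.2)-(-13.9)) = (-43.8)/5.7 = -7.6842

-7.6842


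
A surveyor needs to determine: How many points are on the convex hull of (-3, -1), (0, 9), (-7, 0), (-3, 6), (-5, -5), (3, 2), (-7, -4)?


Convex hull vertices (CCW): (-7, -4), (-5, -5), (3, 2), (0, 9), (-3, 6), (-7, 0)
Count = 6

6


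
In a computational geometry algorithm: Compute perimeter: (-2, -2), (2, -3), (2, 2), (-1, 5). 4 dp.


Sides: (-2, -2)->(2, -3): sqrt(17) = 4.123106, (2, -3)->(2, 2): sqrt(25) = 5, (2, 2)->(-1, 5): sqrt(18) = 4.242641, (-1, 5)->(-2, -2): sqrt(50) = 7.071068
Sum = 20.436815
Perimeter = 20.4368

20.4368


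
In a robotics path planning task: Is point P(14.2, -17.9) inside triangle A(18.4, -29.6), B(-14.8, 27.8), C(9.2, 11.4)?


Cross products: AB x AP = -147.36, BC x BP = -621.2, CA x CP = -64.56
All same sign? yes

Yes, inside


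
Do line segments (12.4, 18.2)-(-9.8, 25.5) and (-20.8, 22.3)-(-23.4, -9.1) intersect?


Cross products: d1=1053.14, d2=337.08, d3=151.34, d4=867.4
d1*d2 < 0 and d3*d4 < 0? no

No, they don't intersect


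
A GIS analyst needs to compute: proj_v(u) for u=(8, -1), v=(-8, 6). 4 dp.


u.v = -70, |v| = sqrt(100) = 10
Scalar projection = u.v / |v| = -70 / sqrt(100) = -7

-7


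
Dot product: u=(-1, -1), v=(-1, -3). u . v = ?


u . v = u_x*v_x + u_y*v_y = (-1)*(-1) + (-1)*(-3)
= 1 + 3 = 4

4


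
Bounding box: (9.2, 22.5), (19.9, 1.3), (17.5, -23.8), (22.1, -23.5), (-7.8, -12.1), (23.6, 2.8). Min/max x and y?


x range: [-7.8, 23.6]
y range: [-23.8, 22.5]
Bounding box: (-7.8,-23.8) to (23.6,22.5)

(-7.8,-23.8) to (23.6,22.5)


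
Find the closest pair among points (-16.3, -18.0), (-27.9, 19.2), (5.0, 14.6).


d(P0,P1) = 38.9667, d(P0,P2) = 38.9416, d(P1,P2) = 33.22
Closest: P1 and P2

Closest pair: (-27.9, 19.2) and (5.0, 14.6), distance = 33.22


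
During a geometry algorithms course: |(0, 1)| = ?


|u| = sqrt(0^2 + 1^2) = sqrt(1) = 1

1


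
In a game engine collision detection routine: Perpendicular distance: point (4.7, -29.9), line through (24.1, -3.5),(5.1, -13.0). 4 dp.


|cross product| = 317.3
|line direction| = sqrt(451.25) = 21.2426
Distance = 317.3/sqrt(451.25) = 14.9369

14.9369


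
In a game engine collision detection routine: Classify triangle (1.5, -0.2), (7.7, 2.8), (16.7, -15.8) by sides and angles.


Side lengths squared: AB^2=47.44, BC^2=426.96, CA^2=474.4
Sorted: [47.44, 426.96, 474.4]
By sides: Scalene, By angles: Right

Scalene, Right


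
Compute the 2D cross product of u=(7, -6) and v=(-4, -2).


u x v = u_x*v_y - u_y*v_x = 7*(-2) - (-6)*(-4)
= (-14) - 24 = -38

-38


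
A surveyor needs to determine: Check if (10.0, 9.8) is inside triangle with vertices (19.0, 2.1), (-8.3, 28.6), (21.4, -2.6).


Cross products: AB x AP = 28.29, BC x BP = 12.6, CA x CP = 23.82
All same sign? yes

Yes, inside


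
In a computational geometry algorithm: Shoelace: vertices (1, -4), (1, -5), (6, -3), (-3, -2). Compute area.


Shoelace sum: (1*(-5) - 1*(-4)) + (1*(-3) - 6*(-5)) + (6*(-2) - (-3)*(-3)) + ((-3)*(-4) - 1*(-2))
= 19
Area = |19|/2 = 9.5

9.5


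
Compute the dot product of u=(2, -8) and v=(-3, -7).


u . v = u_x*v_x + u_y*v_y = 2*(-3) + (-8)*(-7)
= (-6) + 56 = 50

50


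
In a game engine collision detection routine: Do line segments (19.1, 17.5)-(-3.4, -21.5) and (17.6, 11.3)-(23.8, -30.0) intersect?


Cross products: d1=100.39, d2=-1070.66, d3=81, d4=1252.05
d1*d2 < 0 and d3*d4 < 0? no

No, they don't intersect


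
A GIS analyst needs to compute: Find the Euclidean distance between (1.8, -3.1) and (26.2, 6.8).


dx=24.4, dy=9.9
d^2 = 24.4^2 + 9.9^2 = 693.37
d = sqrt(693.37) = 26.3319

26.3319


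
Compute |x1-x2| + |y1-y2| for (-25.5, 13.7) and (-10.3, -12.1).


|(-25.5)-(-10.3)| + |13.7-(-12.1)| = 15.2 + 25.8 = 41

41


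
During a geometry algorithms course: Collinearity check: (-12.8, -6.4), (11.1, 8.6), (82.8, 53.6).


Cross product: (11.1-(-12.8))*(53.6-(-6.4)) - (8.6-(-6.4))*(82.8-(-12.8))
= 0

Yes, collinear


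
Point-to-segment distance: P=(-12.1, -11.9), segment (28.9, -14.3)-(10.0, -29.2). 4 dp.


Project P onto AB: t = 1 (clamped to [0,1])
Closest point on segment: (10, -29.2)
Distance: 28.066

28.066


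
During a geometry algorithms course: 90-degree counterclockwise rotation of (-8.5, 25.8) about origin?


90° CCW: (x,y) -> (-y, x)
(-8.5,25.8) -> (-25.8, -8.5)

(-25.8, -8.5)


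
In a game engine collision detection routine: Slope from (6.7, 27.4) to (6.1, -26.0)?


slope = (y2-y1)/(x2-x1) = ((-26)-27.4)/(6.1-6.7) = (-53.4)/(-0.6) = 89

89


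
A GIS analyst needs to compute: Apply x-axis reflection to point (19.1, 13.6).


Reflection over x-axis: (x,y) -> (x,-y)
(19.1, 13.6) -> (19.1, -13.6)

(19.1, -13.6)


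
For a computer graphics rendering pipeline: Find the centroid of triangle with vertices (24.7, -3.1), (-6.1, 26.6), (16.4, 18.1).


Centroid = ((x_A+x_B+x_C)/3, (y_A+y_B+y_C)/3)
= ((24.7+(-6.1)+16.4)/3, ((-3.1)+26.6+18.1)/3)
= (11.6667, 13.8667)

(11.6667, 13.8667)


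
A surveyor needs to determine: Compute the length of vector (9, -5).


|u| = sqrt(9^2 + (-5)^2) = sqrt(106) = 10.2956

10.2956


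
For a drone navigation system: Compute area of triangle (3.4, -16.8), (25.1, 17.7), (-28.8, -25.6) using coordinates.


Area = |x_A(y_B-y_C) + x_B(y_C-y_A) + x_C(y_A-y_B)|/2
= |147.22 + (-220.88) + 993.6|/2
= 919.94/2 = 459.97

459.97


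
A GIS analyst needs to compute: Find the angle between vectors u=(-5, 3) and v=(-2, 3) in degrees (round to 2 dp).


u.v = 19, |u| = sqrt(34) = 5.831, |v| = sqrt(13) = 3.6056
cos(theta) = u.v/(|u||v|) = 19/sqrt(442) = 0.903738
theta = acos(0.903738) = 25.35 degrees

25.35 degrees


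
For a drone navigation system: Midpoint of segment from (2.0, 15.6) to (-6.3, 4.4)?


M = ((2+(-6.3))/2, (15.6+4.4)/2)
= (-2.15, 10)

(-2.15, 10)


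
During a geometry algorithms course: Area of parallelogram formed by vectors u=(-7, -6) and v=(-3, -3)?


|u x v| = |(-7)*(-3) - (-6)*(-3)|
= |21 - 18| = 3

3


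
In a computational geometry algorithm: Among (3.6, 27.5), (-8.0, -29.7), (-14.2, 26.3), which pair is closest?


d(P0,P1) = 58.3644, d(P0,P2) = 17.8404, d(P1,P2) = 56.3422
Closest: P0 and P2

Closest pair: (3.6, 27.5) and (-14.2, 26.3), distance = 17.8404


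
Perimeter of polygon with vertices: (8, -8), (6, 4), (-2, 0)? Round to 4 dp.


Sides: (8, -8)->(6, 4): sqrt(148) = 12.165525, (6, 4)->(-2, 0): sqrt(80) = 8.944272, (-2, 0)->(8, -8): sqrt(164) = 12.806248
Sum = 33.916045
Perimeter = 33.916

33.916


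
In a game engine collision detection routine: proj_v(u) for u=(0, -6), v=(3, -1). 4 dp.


u.v = 6, |v| = sqrt(10) = 3.1623
Scalar projection = u.v / |v| = 6 / sqrt(10) = 1.8974

1.8974


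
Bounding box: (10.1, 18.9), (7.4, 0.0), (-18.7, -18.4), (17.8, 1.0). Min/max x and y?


x range: [-18.7, 17.8]
y range: [-18.4, 18.9]
Bounding box: (-18.7,-18.4) to (17.8,18.9)

(-18.7,-18.4) to (17.8,18.9)


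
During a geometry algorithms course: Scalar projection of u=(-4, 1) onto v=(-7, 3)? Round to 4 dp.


u.v = 31, |v| = sqrt(58) = 7.6158
Scalar projection = u.v / |v| = 31 / sqrt(58) = 4.0705

4.0705


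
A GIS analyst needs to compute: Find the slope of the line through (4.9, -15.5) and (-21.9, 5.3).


slope = (y2-y1)/(x2-x1) = (5.3-(-15.5))/((-21.9)-4.9) = 20.8/(-26.8) = -0.7761

-0.7761


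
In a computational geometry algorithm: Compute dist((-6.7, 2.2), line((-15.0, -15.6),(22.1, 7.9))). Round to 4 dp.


|cross product| = 465.33
|line direction| = sqrt(1928.66) = 43.9165
Distance = 465.33/sqrt(1928.66) = 10.5958

10.5958


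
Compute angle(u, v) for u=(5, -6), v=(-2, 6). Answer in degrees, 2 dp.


u.v = -46, |u| = sqrt(61) = 7.8102, |v| = sqrt(40) = 6.3246
cos(theta) = u.v/(|u||v|) = -46/sqrt(2440) = -0.931243
theta = acos(-0.931243) = 158.63 degrees

158.63 degrees


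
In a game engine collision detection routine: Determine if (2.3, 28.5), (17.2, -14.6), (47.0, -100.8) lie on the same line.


Cross product: (17.2-2.3)*((-100.8)-28.5) - ((-14.6)-28.5)*(47-2.3)
= 0

Yes, collinear


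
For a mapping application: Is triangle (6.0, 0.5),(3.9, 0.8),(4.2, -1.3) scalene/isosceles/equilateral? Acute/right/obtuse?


Side lengths squared: AB^2=4.5, BC^2=4.5, CA^2=6.48
Sorted: [4.5, 4.5, 6.48]
By sides: Isosceles, By angles: Acute

Isosceles, Acute


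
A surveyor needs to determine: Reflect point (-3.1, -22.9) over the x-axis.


Reflection over x-axis: (x,y) -> (x,-y)
(-3.1, -22.9) -> (-3.1, 22.9)

(-3.1, 22.9)


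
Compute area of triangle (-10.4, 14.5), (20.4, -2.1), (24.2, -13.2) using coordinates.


Area = |x_A(y_B-y_C) + x_B(y_C-y_A) + x_C(y_A-y_B)|/2
= |(-115.44) + (-565.08) + 401.72|/2
= 278.8/2 = 139.4

139.4


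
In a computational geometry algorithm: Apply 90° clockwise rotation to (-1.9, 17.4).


90° CW: (x,y) -> (y, -x)
(-1.9,17.4) -> (17.4, 1.9)

(17.4, 1.9)


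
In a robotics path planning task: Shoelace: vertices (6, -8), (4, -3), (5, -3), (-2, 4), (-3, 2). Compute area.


Shoelace sum: (6*(-3) - 4*(-8)) + (4*(-3) - 5*(-3)) + (5*4 - (-2)*(-3)) + ((-2)*2 - (-3)*4) + ((-3)*(-8) - 6*2)
= 51
Area = |51|/2 = 25.5

25.5


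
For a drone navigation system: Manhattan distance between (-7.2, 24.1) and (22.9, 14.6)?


|(-7.2)-22.9| + |24.1-14.6| = 30.1 + 9.5 = 39.6

39.6


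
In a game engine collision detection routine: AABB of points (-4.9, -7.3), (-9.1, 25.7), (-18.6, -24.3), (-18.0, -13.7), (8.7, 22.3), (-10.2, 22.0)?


x range: [-18.6, 8.7]
y range: [-24.3, 25.7]
Bounding box: (-18.6,-24.3) to (8.7,25.7)

(-18.6,-24.3) to (8.7,25.7)


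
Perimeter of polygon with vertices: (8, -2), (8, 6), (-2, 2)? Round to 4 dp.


Sides: (8, -2)->(8, 6): sqrt(64) = 8, (8, 6)->(-2, 2): sqrt(116) = 10.77033, (-2, 2)->(8, -2): sqrt(116) = 10.77033
Sum = 29.54066
Perimeter = 29.5407

29.5407


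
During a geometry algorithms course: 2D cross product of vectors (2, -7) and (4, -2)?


u x v = u_x*v_y - u_y*v_x = 2*(-2) - (-7)*4
= (-4) - (-28) = 24

24


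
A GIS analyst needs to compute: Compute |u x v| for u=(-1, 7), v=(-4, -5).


|u x v| = |(-1)*(-5) - 7*(-4)|
= |5 - (-28)| = 33

33


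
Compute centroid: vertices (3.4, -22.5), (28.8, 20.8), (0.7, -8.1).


Centroid = ((x_A+x_B+x_C)/3, (y_A+y_B+y_C)/3)
= ((3.4+28.8+0.7)/3, ((-22.5)+20.8+(-8.1))/3)
= (10.9667, -3.2667)

(10.9667, -3.2667)


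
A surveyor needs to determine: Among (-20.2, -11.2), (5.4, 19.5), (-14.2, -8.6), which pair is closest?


d(P0,P1) = 39.9731, d(P0,P2) = 6.5391, d(P1,P2) = 34.2603
Closest: P0 and P2

Closest pair: (-20.2, -11.2) and (-14.2, -8.6), distance = 6.5391


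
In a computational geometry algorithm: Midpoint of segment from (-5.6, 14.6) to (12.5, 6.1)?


M = (((-5.6)+12.5)/2, (14.6+6.1)/2)
= (3.45, 10.35)

(3.45, 10.35)


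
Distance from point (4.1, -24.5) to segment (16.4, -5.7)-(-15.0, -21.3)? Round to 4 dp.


Project P onto AB: t = 0.5527 (clamped to [0,1])
Closest point on segment: (-0.9562, -14.3228)
Distance: 11.364

11.364


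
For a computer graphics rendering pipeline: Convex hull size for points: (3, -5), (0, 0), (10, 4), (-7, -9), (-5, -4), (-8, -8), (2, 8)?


Convex hull vertices (CCW): (-8, -8), (-7, -9), (3, -5), (10, 4), (2, 8)
Count = 5

5


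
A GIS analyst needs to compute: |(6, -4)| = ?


|u| = sqrt(6^2 + (-4)^2) = sqrt(52) = 7.2111

7.2111


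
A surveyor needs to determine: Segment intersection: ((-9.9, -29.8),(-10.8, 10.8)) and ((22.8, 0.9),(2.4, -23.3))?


Cross products: d1=-165.06, d2=-1015.08, d3=-1355.25, d4=-505.23
d1*d2 < 0 and d3*d4 < 0? no

No, they don't intersect


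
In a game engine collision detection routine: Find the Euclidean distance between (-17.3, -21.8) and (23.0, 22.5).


dx=40.3, dy=44.3
d^2 = 40.3^2 + 44.3^2 = 3586.58
d = sqrt(3586.58) = 59.8881

59.8881


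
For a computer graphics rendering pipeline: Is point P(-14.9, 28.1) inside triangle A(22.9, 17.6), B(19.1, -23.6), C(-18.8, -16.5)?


Cross products: AB x AP = -1597.26, BC x BP = -1718.03, CA x CP = 1726.83
All same sign? no

No, outside


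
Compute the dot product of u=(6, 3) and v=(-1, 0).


u . v = u_x*v_x + u_y*v_y = 6*(-1) + 3*0
= (-6) + 0 = -6

-6


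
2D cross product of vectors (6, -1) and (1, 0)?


u x v = u_x*v_y - u_y*v_x = 6*0 - (-1)*1
= 0 - (-1) = 1

1


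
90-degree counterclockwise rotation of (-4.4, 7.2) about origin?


90° CCW: (x,y) -> (-y, x)
(-4.4,7.2) -> (-7.2, -4.4)

(-7.2, -4.4)


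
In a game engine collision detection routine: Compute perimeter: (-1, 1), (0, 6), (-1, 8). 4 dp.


Sides: (-1, 1)->(0, 6): sqrt(26) = 5.09902, (0, 6)->(-1, 8): sqrt(5) = 2.236068, (-1, 8)->(-1, 1): sqrt(49) = 7
Sum = 14.335088
Perimeter = 14.3351

14.3351


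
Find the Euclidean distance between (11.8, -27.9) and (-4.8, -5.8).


dx=-16.6, dy=22.1
d^2 = (-16.6)^2 + 22.1^2 = 763.97
d = sqrt(763.97) = 27.64

27.64


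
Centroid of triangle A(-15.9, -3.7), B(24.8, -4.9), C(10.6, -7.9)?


Centroid = ((x_A+x_B+x_C)/3, (y_A+y_B+y_C)/3)
= (((-15.9)+24.8+10.6)/3, ((-3.7)+(-4.9)+(-7.9))/3)
= (6.5, -5.5)

(6.5, -5.5)


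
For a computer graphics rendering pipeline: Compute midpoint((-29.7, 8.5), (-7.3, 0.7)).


M = (((-29.7)+(-7.3))/2, (8.5+0.7)/2)
= (-18.5, 4.6)

(-18.5, 4.6)


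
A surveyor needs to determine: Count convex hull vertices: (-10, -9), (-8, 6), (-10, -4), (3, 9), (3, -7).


Convex hull vertices (CCW): (-10, -9), (3, -7), (3, 9), (-8, 6), (-10, -4)
Count = 5

5


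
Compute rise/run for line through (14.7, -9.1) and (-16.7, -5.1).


slope = (y2-y1)/(x2-x1) = ((-5.1)-(-9.1))/((-16.7)-14.7) = 4/(-31.4) = -0.1274

-0.1274


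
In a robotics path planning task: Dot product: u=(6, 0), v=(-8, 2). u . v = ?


u . v = u_x*v_x + u_y*v_y = 6*(-8) + 0*2
= (-48) + 0 = -48

-48


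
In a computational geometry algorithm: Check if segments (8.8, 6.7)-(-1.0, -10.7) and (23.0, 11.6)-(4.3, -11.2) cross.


Cross products: d1=-232.13, d2=-130.19, d3=199.06, d4=97.12
d1*d2 < 0 and d3*d4 < 0? no

No, they don't intersect


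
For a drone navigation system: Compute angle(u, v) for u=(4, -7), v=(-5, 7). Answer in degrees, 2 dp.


u.v = -69, |u| = sqrt(65) = 8.0623, |v| = sqrt(74) = 8.6023
cos(theta) = u.v/(|u||v|) = -69/sqrt(4810) = -0.994893
theta = acos(-0.994893) = 174.21 degrees

174.21 degrees


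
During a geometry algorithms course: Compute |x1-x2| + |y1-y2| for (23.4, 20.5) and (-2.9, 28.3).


|23.4-(-2.9)| + |20.5-28.3| = 26.3 + 7.8 = 34.1

34.1


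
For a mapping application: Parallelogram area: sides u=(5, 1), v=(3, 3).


|u x v| = |5*3 - 1*3|
= |15 - 3| = 12

12


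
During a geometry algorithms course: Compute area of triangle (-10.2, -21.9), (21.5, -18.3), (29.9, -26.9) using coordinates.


Area = |x_A(y_B-y_C) + x_B(y_C-y_A) + x_C(y_A-y_B)|/2
= |(-87.72) + (-107.5) + (-107.64)|/2
= 302.86/2 = 151.43

151.43


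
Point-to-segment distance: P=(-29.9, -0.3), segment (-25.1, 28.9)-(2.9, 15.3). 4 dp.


Project P onto AB: t = 0.2711 (clamped to [0,1])
Closest point on segment: (-17.5082, 25.2125)
Distance: 28.3628

28.3628


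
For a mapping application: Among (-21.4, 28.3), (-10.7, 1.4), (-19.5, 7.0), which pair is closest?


d(P0,P1) = 28.95, d(P0,P2) = 21.3846, d(P1,P2) = 10.4307
Closest: P1 and P2

Closest pair: (-10.7, 1.4) and (-19.5, 7.0), distance = 10.4307


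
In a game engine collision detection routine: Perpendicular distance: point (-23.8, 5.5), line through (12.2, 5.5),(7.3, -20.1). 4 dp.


|cross product| = 921.6
|line direction| = sqrt(679.37) = 26.0647
Distance = 921.6/sqrt(679.37) = 35.3581

35.3581


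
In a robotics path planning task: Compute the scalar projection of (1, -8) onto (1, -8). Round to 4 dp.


u.v = 65, |v| = sqrt(65) = 8.0623
Scalar projection = u.v / |v| = 65 / sqrt(65) = 8.0623

8.0623


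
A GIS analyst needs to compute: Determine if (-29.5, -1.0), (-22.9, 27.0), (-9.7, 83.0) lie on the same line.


Cross product: ((-22.9)-(-29.5))*(83-(-1)) - (27-(-1))*((-9.7)-(-29.5))
= 0

Yes, collinear


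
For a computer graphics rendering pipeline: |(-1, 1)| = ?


|u| = sqrt((-1)^2 + 1^2) = sqrt(2) = 1.4142

1.4142


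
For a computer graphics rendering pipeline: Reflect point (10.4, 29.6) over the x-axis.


Reflection over x-axis: (x,y) -> (x,-y)
(10.4, 29.6) -> (10.4, -29.6)

(10.4, -29.6)


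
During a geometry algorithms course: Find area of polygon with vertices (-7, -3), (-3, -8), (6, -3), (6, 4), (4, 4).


Shoelace sum: ((-7)*(-8) - (-3)*(-3)) + ((-3)*(-3) - 6*(-8)) + (6*4 - 6*(-3)) + (6*4 - 4*4) + (4*(-3) - (-7)*4)
= 170
Area = |170|/2 = 85

85


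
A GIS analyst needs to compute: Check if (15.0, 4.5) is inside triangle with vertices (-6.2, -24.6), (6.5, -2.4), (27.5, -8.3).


Cross products: AB x AP = -101.07, BC x BP = 195.05, CA x CP = -635.11
All same sign? no

No, outside


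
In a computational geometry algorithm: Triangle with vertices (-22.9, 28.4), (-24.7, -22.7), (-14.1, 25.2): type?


Side lengths squared: AB^2=2614.45, BC^2=2406.77, CA^2=87.68
Sorted: [87.68, 2406.77, 2614.45]
By sides: Scalene, By angles: Obtuse

Scalene, Obtuse


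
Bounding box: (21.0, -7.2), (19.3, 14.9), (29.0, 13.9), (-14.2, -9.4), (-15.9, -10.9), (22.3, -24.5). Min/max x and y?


x range: [-15.9, 29]
y range: [-24.5, 14.9]
Bounding box: (-15.9,-24.5) to (29,14.9)

(-15.9,-24.5) to (29,14.9)


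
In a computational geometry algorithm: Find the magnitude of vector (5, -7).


|u| = sqrt(5^2 + (-7)^2) = sqrt(74) = 8.6023

8.6023


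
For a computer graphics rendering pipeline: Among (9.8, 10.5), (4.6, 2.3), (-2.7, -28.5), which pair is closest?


d(P0,P1) = 9.7098, d(P0,P2) = 40.9542, d(P1,P2) = 31.6533
Closest: P0 and P1

Closest pair: (9.8, 10.5) and (4.6, 2.3), distance = 9.7098


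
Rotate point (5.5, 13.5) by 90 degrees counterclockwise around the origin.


90° CCW: (x,y) -> (-y, x)
(5.5,13.5) -> (-13.5, 5.5)

(-13.5, 5.5)


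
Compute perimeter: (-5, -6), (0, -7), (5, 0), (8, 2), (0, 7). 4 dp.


Sides: (-5, -6)->(0, -7): sqrt(26) = 5.09902, (0, -7)->(5, 0): sqrt(74) = 8.602325, (5, 0)->(8, 2): sqrt(13) = 3.605551, (8, 2)->(0, 7): sqrt(89) = 9.433981, (0, 7)->(-5, -6): sqrt(194) = 13.928388
Sum = 40.669265
Perimeter = 40.6693

40.6693


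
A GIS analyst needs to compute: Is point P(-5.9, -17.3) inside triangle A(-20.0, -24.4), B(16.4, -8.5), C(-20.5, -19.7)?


Cross products: AB x AP = 34.25, BC x BP = 74.96, CA x CP = 69.82
All same sign? yes

Yes, inside


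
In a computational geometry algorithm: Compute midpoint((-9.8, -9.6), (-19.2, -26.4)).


M = (((-9.8)+(-19.2))/2, ((-9.6)+(-26.4))/2)
= (-14.5, -18)

(-14.5, -18)


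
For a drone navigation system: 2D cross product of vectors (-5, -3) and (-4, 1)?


u x v = u_x*v_y - u_y*v_x = (-5)*1 - (-3)*(-4)
= (-5) - 12 = -17

-17


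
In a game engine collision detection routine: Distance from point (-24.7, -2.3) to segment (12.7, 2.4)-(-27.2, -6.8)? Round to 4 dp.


Project P onto AB: t = 0.9158 (clamped to [0,1])
Closest point on segment: (-23.841, -6.0255)
Distance: 3.8232

3.8232


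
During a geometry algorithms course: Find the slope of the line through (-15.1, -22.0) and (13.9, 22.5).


slope = (y2-y1)/(x2-x1) = (22.5-(-22))/(13.9-(-15.1)) = 44.5/29 = 1.5345

1.5345


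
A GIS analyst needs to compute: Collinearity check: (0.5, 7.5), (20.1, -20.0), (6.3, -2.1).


Cross product: (20.1-0.5)*((-2.1)-7.5) - ((-20)-7.5)*(6.3-0.5)
= -28.66

No, not collinear


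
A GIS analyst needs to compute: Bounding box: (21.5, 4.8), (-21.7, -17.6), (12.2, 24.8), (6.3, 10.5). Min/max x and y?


x range: [-21.7, 21.5]
y range: [-17.6, 24.8]
Bounding box: (-21.7,-17.6) to (21.5,24.8)

(-21.7,-17.6) to (21.5,24.8)


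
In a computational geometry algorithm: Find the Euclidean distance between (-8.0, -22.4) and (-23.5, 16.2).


dx=-15.5, dy=38.6
d^2 = (-15.5)^2 + 38.6^2 = 1730.21
d = sqrt(1730.21) = 41.5958

41.5958


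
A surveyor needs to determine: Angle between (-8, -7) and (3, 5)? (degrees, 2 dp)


u.v = -59, |u| = sqrt(113) = 10.6301, |v| = sqrt(34) = 5.831
cos(theta) = u.v/(|u||v|) = -59/sqrt(3842) = -0.951861
theta = acos(-0.951861) = 162.15 degrees

162.15 degrees


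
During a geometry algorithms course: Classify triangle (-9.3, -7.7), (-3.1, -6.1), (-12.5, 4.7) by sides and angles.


Side lengths squared: AB^2=41, BC^2=205, CA^2=164
Sorted: [41, 164, 205]
By sides: Scalene, By angles: Right

Scalene, Right


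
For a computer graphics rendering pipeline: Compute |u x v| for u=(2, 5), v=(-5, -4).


|u x v| = |2*(-4) - 5*(-5)|
= |(-8) - (-25)| = 17

17


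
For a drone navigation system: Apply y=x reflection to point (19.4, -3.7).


Reflection over y=x: (x,y) -> (y,x)
(19.4, -3.7) -> (-3.7, 19.4)

(-3.7, 19.4)


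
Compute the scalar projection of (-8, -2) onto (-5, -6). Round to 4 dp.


u.v = 52, |v| = sqrt(61) = 7.8102
Scalar projection = u.v / |v| = 52 / sqrt(61) = 6.6579

6.6579


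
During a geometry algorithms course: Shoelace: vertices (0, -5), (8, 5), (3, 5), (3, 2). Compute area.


Shoelace sum: (0*5 - 8*(-5)) + (8*5 - 3*5) + (3*2 - 3*5) + (3*(-5) - 0*2)
= 41
Area = |41|/2 = 20.5

20.5


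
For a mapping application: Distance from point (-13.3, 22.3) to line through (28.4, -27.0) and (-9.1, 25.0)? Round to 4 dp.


|cross product| = 319.65
|line direction| = sqrt(4110.25) = 64.1112
Distance = 319.65/sqrt(4110.25) = 4.9859

4.9859


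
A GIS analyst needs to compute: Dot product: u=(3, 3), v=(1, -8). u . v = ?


u . v = u_x*v_x + u_y*v_y = 3*1 + 3*(-8)
= 3 + (-24) = -21

-21


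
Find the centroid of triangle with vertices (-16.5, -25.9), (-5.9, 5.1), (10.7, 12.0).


Centroid = ((x_A+x_B+x_C)/3, (y_A+y_B+y_C)/3)
= (((-16.5)+(-5.9)+10.7)/3, ((-25.9)+5.1+12)/3)
= (-3.9, -2.9333)

(-3.9, -2.9333)


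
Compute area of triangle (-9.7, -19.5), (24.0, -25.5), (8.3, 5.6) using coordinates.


Area = |x_A(y_B-y_C) + x_B(y_C-y_A) + x_C(y_A-y_B)|/2
= |301.67 + 602.4 + 49.8|/2
= 953.87/2 = 476.935

476.935


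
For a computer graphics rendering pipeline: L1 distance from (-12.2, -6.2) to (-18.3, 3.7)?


|(-12.2)-(-18.3)| + |(-6.2)-3.7| = 6.1 + 9.9 = 16

16


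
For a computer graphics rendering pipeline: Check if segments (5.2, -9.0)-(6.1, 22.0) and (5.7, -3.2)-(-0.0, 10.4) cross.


Cross products: d1=39.86, d2=-149.08, d3=-10.28, d4=178.66
d1*d2 < 0 and d3*d4 < 0? yes

Yes, they intersect
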